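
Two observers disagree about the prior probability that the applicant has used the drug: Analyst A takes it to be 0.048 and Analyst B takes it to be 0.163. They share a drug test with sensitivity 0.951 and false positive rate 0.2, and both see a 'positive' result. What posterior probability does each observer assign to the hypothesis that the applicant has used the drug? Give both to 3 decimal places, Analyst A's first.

Analyst A: 0.193; Analyst B: 0.481

The likelihood ratio for a 'positive' result is 0.951/0.2 = 4.7550.
Analyst A: prior odds 0.048/0.952 = 0.050420; posterior odds 0.23975; posterior probability 0.193.
Analyst B: prior odds 0.163/0.837 = 0.19474; posterior odds 0.92600; posterior probability 0.481.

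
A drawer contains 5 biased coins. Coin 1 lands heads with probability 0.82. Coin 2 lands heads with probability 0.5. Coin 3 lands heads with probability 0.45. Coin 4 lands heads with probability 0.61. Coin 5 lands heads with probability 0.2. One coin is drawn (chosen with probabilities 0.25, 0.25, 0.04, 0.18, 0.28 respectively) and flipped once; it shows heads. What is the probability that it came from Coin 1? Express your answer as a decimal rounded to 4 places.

Posterior probability ≈ 0.3990

P(heads|C1) = 0.82; P(heads|C2) = 0.5; P(heads|C3) = 0.45; P(heads|C4) = 0.61; P(heads|C5) = 0.2.
Prior × likelihood for each source: 0.25·0.82=0.2050, 0.25·0.5=0.1250, 0.04·0.45=0.01800, 0.18·0.61=0.1098, 0.28·0.2=0.05600. Summing gives P(heads) = 0.51380.
P(Coin 1 | heads) = 0.2050 / 0.51380 = 0.3990.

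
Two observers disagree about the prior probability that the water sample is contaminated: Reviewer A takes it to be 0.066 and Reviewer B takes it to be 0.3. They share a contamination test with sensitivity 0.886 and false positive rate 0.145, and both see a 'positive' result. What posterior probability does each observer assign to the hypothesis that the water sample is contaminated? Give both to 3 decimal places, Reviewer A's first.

Reviewer A: 0.302; Reviewer B: 0.724

The likelihood ratio for a 'positive' result is 0.886/0.145 = 6.1103.
Reviewer A: prior odds 0.066/0.934 = 0.070664; posterior odds 0.43178; posterior probability 0.302.
Reviewer B: prior odds 0.3/0.7 = 0.42857; posterior odds 2.6187; posterior probability 0.724.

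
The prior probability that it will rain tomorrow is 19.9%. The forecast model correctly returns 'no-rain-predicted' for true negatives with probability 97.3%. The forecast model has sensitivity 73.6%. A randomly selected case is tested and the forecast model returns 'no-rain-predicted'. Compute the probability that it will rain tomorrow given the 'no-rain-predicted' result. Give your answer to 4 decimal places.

Write H for 'it will rain tomorrow'. Prior odds H:¬H = 0.199/0.801 = 0.24844. For the 'no-rain-predicted' outcome, the likelihood ratio is 0.264/0.973 = 0.27133.
Posterior odds = 0.24844 × 0.27133 = 0.067408, so P(H|E) = 0.067408/(1+0.067408) = 0.0632.

P(H | E) ≈ 0.0632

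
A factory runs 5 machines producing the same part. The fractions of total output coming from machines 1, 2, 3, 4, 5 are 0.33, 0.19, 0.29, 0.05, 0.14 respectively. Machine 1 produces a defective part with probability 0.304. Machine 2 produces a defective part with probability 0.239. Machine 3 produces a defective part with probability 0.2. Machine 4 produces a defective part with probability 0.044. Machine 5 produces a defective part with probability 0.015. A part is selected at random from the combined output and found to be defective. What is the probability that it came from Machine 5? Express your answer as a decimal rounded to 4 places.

Posterior probability ≈ 0.0101

Tabulate prior·likelihood by source: [1] prior 0.33, lik 0.304, product 0.1003; [2] prior 0.19, lik 0.239, product 0.04541; [3] prior 0.29, lik 0.2, product 0.05800; [4] prior 0.05, lik 0.044, product 0.002200; [5] prior 0.14, lik 0.015, product 0.002100.
Normalizing constant = 0.20803; the posterior for Machine 5 is its product over the sum, 0.002100/0.20803 = 0.0101.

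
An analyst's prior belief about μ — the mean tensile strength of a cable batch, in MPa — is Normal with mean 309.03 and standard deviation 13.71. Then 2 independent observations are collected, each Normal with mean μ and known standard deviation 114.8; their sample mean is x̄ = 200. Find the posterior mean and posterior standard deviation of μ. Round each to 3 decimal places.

Prior precision 1/τ₀² = 1/13.71² = 0.00532016; data precision n/σ² = 2/114.8² = 0.00015176.
Posterior precision = 0.00532016 + 0.00015176 = 0.00547192, giving posterior SD = 1/√0.00547192 = 13.519.
Posterior mean = (0.00532016·309.03 + 0.00015176·200) / 0.00547192 = 306.006.

Posterior mean ≈ 306.006; posterior SD ≈ 13.519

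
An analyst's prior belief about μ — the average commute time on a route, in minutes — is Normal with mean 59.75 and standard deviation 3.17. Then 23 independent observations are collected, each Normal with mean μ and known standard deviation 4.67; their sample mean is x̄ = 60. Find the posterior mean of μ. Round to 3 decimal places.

Posterior mean ≈ 59.978

Prior precision 1/τ₀² = 1/3.17² = 0.0995134; data precision n/σ² = 23/4.67² = 1.05462.
Posterior precision = 0.0995134 + 1.05462 = 1.15413.
Posterior mean = (0.0995134·59.75 + 1.05462·60) / 1.15413 = 59.978.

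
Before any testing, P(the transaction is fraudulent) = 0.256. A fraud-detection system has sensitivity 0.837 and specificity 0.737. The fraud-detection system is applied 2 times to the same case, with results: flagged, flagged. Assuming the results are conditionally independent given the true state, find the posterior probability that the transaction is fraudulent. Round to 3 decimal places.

Posterior P(H) ≈ 0.777

With H the event that the transaction is fraudulent, the joint likelihood of the observed sequence is P(data|H) = 0.837·0.837 = 0.70057 and P(data|¬H) = 0.263·0.263 = 0.069169.
Bayes: P(H|data) = 0.256·0.70057 / (0.256·0.70057 + 0.744·0.069169) = 0.17935/0.23081 = 0.7770.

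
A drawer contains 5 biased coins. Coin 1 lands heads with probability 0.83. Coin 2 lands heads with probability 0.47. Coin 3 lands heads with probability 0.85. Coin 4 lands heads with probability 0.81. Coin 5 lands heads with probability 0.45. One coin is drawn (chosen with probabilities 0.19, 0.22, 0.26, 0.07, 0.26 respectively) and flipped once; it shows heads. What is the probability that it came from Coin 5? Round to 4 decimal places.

Tabulate prior·likelihood by source: [1] prior 0.19, lik 0.83, product 0.1577; [2] prior 0.22, lik 0.47, product 0.1034; [3] prior 0.26, lik 0.85, product 0.2210; [4] prior 0.07, lik 0.81, product 0.05670; [5] prior 0.26, lik 0.45, product 0.1170.
Normalizing constant = 0.65580; the posterior for Coin 5 is its product over the sum, 0.1170/0.65580 = 0.1784.

Posterior probability ≈ 0.1784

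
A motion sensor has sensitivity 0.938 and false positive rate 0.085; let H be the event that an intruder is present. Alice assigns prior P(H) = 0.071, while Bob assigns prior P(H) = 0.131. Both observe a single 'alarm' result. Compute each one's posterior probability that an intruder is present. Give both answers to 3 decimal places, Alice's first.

Alice: 0.458; Bob: 0.625

P('+'|H) = 0.938, P('+'|¬H) = 0.085.
Alice: numerator 0.938·0.071 = 0.066598; evidence = 0.066598+0.085·0.929 = 0.14556; posterior = 0.458.
Bob: numerator 0.938·0.131 = 0.12288; evidence = 0.12288+0.085·0.869 = 0.19674; posterior = 0.625.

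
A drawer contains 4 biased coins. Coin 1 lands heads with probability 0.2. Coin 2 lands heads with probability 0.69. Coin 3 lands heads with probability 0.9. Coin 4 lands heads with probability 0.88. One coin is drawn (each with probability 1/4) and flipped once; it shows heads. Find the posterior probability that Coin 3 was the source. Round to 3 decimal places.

Tabulate prior·likelihood by source: [1] prior 0.25, lik 0.2, product 0.05000; [2] prior 0.25, lik 0.69, product 0.1725; [3] prior 0.25, lik 0.9, product 0.2250; [4] prior 0.25, lik 0.88, product 0.2200.
Normalizing constant = 0.66750; the posterior for Coin 3 is its product over the sum, 0.2250/0.66750 = 0.337.

Posterior probability ≈ 0.337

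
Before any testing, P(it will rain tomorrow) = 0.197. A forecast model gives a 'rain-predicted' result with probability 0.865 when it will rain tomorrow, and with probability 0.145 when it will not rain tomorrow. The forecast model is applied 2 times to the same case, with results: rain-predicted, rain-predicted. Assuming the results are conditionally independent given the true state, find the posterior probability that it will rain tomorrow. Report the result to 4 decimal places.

Posterior P(H) ≈ 0.8972

Let H be the event that it will rain tomorrow; start with P(H) = 0.197. P('rain-predicted'|H) = 0.865, P('rain-predicted'|¬H) = 0.145.
Update on result 1 ('rain-predicted'): P(H) ← 0.865·0.1970 / (0.865·0.1970 + 0.145·0.8030) = 0.17041/0.28684 = 0.5941.
Update on result 2 ('rain-predicted'): P(H) ← 0.865·0.5941 / (0.865·0.5941 + 0.145·0.4059) = 0.51388/0.57274 = 0.8972.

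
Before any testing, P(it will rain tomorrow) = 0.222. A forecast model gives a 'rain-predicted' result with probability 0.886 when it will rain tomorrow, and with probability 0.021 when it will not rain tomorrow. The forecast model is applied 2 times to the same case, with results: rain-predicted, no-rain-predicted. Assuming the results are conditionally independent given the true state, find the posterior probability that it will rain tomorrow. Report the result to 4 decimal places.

With H the event that it will rain tomorrow, the joint likelihood of the observed sequence is P(data|H) = 0.886·0.114 = 0.10100 and P(data|¬H) = 0.021·0.979 = 0.020559.
Bayes: P(H|data) = 0.222·0.10100 / (0.222·0.10100 + 0.778·0.020559) = 0.022423/0.038418 = 0.5837.

Posterior P(H) ≈ 0.5837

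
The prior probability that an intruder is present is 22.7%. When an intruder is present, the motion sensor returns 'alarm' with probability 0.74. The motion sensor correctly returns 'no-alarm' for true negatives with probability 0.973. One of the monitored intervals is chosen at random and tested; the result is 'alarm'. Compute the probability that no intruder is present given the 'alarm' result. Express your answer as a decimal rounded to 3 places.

Let H be the event that an intruder is present. P(H) = 0.227, so P(¬H) = 0.773. With E the 'alarm' result, P(E|H) = 0.74 and P(E|¬H) = 0.027.
P(E) = 0.74·0.227 + 0.027·0.773 = 0.16798 + 0.020871 = 0.18885.
By Bayes' theorem, P(H|E) = 0.16798 / 0.18885 = 0.889. Hence P(¬H|E) = 1 − 0.889 = 0.111.

P(¬H | E) ≈ 0.111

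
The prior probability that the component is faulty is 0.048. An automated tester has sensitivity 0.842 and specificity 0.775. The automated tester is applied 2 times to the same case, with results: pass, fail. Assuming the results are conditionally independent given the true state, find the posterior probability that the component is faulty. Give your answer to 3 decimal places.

With H the event that the component is faulty, the joint likelihood of the observed sequence is P(data|H) = 0.158·0.842 = 0.13304 and P(data|¬H) = 0.775·0.225 = 0.17438.
Bayes: P(H|data) = 0.048·0.13304 / (0.048·0.13304 + 0.952·0.17438) = 0.0063857/0.17239 = 0.0370.

Posterior P(H) ≈ 0.037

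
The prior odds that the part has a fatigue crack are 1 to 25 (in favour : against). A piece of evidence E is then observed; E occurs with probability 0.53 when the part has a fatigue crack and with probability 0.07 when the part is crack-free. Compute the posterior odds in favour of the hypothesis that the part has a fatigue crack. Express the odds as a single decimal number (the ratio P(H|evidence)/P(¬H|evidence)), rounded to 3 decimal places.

Posterior odds ≈ 0.303

Prior odds = 1/25 = 0.040000.
Likelihood ratio for E = 0.53/0.07 = 7.5714.
Posterior odds = prior odds × LR = 0.30286.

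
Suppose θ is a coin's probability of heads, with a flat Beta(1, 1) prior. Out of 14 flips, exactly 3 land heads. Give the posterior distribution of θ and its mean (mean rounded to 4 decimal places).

Posterior: Beta(4, 12); mean ≈ 0.2500

Observing 3 successes and 11 failures updates Beta(1, 1) by adding the success and failure counts to the two shape parameters: α = 1+3 = 4, β = 1+11 = 12.
Posterior mean = α/(α+β) = 4/16 = 0.2500.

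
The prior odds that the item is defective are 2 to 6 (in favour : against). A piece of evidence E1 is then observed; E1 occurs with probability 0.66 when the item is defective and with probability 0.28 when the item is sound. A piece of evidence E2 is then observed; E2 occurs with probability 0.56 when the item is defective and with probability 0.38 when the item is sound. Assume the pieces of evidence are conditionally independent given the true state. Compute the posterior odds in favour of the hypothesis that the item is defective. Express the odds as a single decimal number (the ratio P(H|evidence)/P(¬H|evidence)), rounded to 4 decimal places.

Prior odds = 2/6 = 0.33333.
Likelihood ratio for E1 = 0.66/0.28 = 2.3571.
Likelihood ratio for E2 = 0.56/0.38 = 1.4737.
Posterior odds = prior odds × LR₁ × LR₂ = 1.1579.

Posterior odds ≈ 1.1579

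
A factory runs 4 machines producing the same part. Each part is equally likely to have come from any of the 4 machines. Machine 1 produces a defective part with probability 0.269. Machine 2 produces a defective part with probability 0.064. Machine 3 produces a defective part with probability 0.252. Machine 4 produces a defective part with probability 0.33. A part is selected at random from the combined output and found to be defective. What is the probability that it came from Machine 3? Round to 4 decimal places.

Posterior probability ≈ 0.2754

P(defective|M1) = 0.269; P(defective|M2) = 0.064; P(defective|M3) = 0.252; P(defective|M4) = 0.33.
Prior × likelihood for each source: 0.25·0.269=0.06725, 0.25·0.064=0.01600, 0.25·0.252=0.06300, 0.25·0.33=0.08250. Summing gives P(defective) = 0.22875.
P(Machine 3 | defective) = 0.06300 / 0.22875 = 0.2754.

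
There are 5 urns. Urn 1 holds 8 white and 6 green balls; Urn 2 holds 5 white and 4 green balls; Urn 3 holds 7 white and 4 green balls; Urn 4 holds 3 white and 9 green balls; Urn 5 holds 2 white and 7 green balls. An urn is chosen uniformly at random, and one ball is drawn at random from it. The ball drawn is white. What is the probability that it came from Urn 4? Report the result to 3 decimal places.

Posterior probability ≈ 0.112

Tabulate prior·likelihood by source: [1] prior 0.2, lik 0.5714, product 0.1143; [2] prior 0.2, lik 0.5556, product 0.1111; [3] prior 0.2, lik 0.6364, product 0.1273; [4] prior 0.2, lik 0.25, product 0.05000; [5] prior 0.2, lik 0.2222, product 0.04444.
Normalizing constant = 0.44711; the posterior for Urn 4 is its product over the sum, 0.05000/0.44711 = 0.112.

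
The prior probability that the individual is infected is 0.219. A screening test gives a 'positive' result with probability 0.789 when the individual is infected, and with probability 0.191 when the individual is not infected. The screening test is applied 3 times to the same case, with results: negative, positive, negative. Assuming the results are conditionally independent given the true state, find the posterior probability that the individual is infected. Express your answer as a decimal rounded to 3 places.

Posterior P(H) ≈ 0.073

Let H be the event that the individual is infected; start with P(H) = 0.219. P('positive'|H) = 0.789, P('positive'|¬H) = 0.191.
Update on result 1 ('negative'): P(H) ← 0.211·0.2190 / (0.211·0.2190 + 0.809·0.7810) = 0.046209/0.67804 = 0.0682.
Update on result 2 ('positive'): P(H) ← 0.789·0.0682 / (0.789·0.0682 + 0.191·0.9318) = 0.053771/0.23175 = 0.2320.
Update on result 3 ('negative'): P(H) ← 0.211·0.2320 / (0.211·0.2320 + 0.809·0.7680) = 0.048956/0.67025 = 0.0730.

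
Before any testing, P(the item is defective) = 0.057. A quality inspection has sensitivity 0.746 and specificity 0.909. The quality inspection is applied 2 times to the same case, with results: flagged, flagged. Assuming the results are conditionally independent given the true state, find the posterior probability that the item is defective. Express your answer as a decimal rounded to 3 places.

Posterior P(H) ≈ 0.802

With H the event that the item is defective, the joint likelihood of the observed sequence is P(data|H) = 0.746·0.746 = 0.55652 and P(data|¬H) = 0.091·0.091 = 0.0082810.
Bayes: P(H|data) = 0.057·0.55652 / (0.057·0.55652 + 0.943·0.0082810) = 0.031721/0.039530 = 0.8025.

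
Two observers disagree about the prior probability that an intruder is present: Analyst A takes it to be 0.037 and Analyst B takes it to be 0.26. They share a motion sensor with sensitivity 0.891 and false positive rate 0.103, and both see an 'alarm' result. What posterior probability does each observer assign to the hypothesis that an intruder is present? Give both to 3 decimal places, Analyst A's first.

Analyst A: 0.249; Analyst B: 0.752

The likelihood ratio for an 'alarm' result is 0.891/0.103 = 8.6505.
Analyst A: prior odds 0.037/0.963 = 0.038422; posterior odds 0.33237; posterior probability 0.249.
Analyst B: prior odds 0.26/0.74 = 0.35135; posterior odds 3.0394; posterior probability 0.752.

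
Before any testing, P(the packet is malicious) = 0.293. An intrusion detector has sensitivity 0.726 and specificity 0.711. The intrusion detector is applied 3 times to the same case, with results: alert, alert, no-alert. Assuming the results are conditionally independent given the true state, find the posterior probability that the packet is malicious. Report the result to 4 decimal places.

Let H be the event that the packet is malicious; start with P(H) = 0.293. P('alert'|H) = 0.726, P('alert'|¬H) = 0.289.
Update on result 1 ('alert'): P(H) ← 0.726·0.2930 / (0.726·0.2930 + 0.289·0.7070) = 0.21272/0.41704 = 0.5101.
Update on result 2 ('alert'): P(H) ← 0.726·0.5101 / (0.726·0.5101 + 0.289·0.4899) = 0.37031/0.51190 = 0.7234.
Update on result 3 ('no-alert'): P(H) ← 0.274·0.7234 / (0.274·0.7234 + 0.711·0.2766) = 0.19821/0.39487 = 0.5020.

Posterior P(H) ≈ 0.5020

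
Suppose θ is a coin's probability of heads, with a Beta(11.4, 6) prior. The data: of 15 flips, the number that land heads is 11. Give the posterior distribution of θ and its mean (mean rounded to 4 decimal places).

Posterior: Beta(22.4, 10); mean ≈ 0.6914

Observing 11 successes and 4 failures updates Beta(11.4, 6) by adding the success and failure counts to the two shape parameters: α = 11.4+11 = 22.4, β = 6+4 = 10.
E[θ | data] = 22.4/(22.4+10) = 0.6914.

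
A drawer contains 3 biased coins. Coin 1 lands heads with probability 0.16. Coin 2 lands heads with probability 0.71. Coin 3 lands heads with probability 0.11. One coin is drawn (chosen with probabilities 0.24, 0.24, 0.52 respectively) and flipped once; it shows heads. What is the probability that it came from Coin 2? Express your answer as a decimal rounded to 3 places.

Tabulate prior·likelihood by source: [1] prior 0.24, lik 0.16, product 0.03840; [2] prior 0.24, lik 0.71, product 0.1704; [3] prior 0.52, lik 0.11, product 0.05720.
Normalizing constant = 0.26600; the posterior for Coin 2 is its product over the sum, 0.1704/0.26600 = 0.641.

Posterior probability ≈ 0.641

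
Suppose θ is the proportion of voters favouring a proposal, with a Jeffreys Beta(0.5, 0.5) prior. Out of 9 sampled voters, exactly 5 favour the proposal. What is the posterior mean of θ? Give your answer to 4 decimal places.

The binomial likelihood is conjugate to the Beta prior: with 5 successes and 4 failures, the posterior is Beta(0.5+5, 0.5+4) = Beta(5.5, 4.5).
E[θ | data] = 5.5/(5.5+4.5) = 0.5500.

Posterior mean ≈ 0.5500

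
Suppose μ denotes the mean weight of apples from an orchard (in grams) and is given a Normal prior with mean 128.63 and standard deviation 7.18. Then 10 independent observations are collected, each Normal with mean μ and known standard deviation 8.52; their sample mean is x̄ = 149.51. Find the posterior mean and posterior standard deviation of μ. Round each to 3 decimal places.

With known σ, the Normal prior is conjugate. Weight on the data is w = (n/σ²)/(n/σ² + 1/τ₀²) = 0.137759/(0.137759+0.0193977) = 0.87657.
Posterior mean = w·x̄ + (1−w)·μ₀ = 0.87657·149.51 + 0.12343·128.63 = 146.933. Posterior variance = 1/(0.137759+0.0193977) = 6.36306, so SD = 2.523.

Posterior mean ≈ 146.933; posterior SD ≈ 2.523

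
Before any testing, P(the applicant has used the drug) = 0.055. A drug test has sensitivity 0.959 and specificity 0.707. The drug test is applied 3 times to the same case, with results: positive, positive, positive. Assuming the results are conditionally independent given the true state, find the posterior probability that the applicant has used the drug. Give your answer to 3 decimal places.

Let H be the event that the applicant has used the drug; start with P(H) = 0.055. P('positive'|H) = 0.959, P('positive'|¬H) = 0.293.
Update on result 1 ('positive'): P(H) ← 0.959·0.0550 / (0.959·0.0550 + 0.293·0.9450) = 0.052745/0.32963 = 0.1600.
Update on result 2 ('positive'): P(H) ← 0.959·0.1600 / (0.959·0.1600 + 0.293·0.8400) = 0.15345/0.39957 = 0.3840.
Update on result 3 ('positive'): P(H) ← 0.959·0.3840 / (0.959·0.3840 + 0.293·0.6160) = 0.36830/0.54877 = 0.6711.

Posterior P(H) ≈ 0.671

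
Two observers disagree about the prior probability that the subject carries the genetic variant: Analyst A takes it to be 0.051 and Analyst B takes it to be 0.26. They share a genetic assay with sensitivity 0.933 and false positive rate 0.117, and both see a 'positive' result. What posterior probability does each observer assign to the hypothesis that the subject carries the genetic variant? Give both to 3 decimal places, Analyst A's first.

Analyst A: 0.300; Analyst B: 0.737

The likelihood ratio for a 'positive' result is 0.933/0.117 = 7.9744.
Analyst A: prior odds 0.051/0.949 = 0.053741; posterior odds 0.42855; posterior probability 0.300.
Analyst B: prior odds 0.26/0.74 = 0.35135; posterior odds 2.8018; posterior probability 0.737.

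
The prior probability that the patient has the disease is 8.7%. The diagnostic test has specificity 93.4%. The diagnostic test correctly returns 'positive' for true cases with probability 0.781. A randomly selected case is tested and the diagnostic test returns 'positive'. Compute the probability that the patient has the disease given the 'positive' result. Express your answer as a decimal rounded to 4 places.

P(H | E) ≈ 0.5300

Write H for 'the patient has the disease'. Prior odds H:¬H = 0.087/0.913 = 0.095290. For the 'positive' outcome, the likelihood ratio is 0.781/0.066 = 11.833.
Posterior odds = 0.095290 × 11.833 = 1.1276, so P(H|E) = 1.1276/(1+1.1276) = 0.5300.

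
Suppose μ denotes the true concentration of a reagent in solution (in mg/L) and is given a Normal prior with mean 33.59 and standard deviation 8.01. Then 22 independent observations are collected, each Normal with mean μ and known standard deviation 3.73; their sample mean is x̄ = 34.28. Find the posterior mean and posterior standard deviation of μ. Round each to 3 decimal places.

Posterior mean ≈ 34.273; posterior SD ≈ 0.791

With known σ, the Normal prior is conjugate. Weight on the data is w = (n/σ²)/(n/σ² + 1/τ₀²) = 1.58127/(1.58127+0.0155860) = 0.99024.
Posterior mean = w·x̄ + (1−w)·μ₀ = 0.99024·34.28 + 0.0097605·33.59 = 34.273. Posterior variance = 1/(1.58127+0.0155860) = 0.626232, so SD = 0.791.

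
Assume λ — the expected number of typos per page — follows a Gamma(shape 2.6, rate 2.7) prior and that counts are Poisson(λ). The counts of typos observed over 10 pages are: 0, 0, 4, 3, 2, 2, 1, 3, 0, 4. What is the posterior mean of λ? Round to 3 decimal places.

The Poisson likelihood adds the total count to the shape and the number of exposure periods to the rate. Here ∑xᵢ = 19 and n = 10, so shape 2.6→21.6 and rate 2.7→12.7.
E[λ | data] = 21.6/12.7 = 1.701.

Posterior mean ≈ 1.701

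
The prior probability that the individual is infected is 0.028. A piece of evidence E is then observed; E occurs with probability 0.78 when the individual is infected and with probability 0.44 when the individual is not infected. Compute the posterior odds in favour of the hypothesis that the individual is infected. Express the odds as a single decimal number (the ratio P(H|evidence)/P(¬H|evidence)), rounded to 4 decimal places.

Posterior odds ≈ 0.0511

Prior odds = 0.028/(1−0.028) = 0.028807.
Likelihood ratio for E = 0.78/0.44 = 1.7727.
Posterior odds = prior odds × LR = 0.051066.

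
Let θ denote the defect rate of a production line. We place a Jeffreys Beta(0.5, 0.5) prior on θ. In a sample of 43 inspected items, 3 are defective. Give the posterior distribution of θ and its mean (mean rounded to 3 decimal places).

Posterior: Beta(3.5, 40.5); mean ≈ 0.080

The binomial likelihood is conjugate to the Beta prior: with 3 successes and 40 failures, the posterior is Beta(0.5+3, 0.5+40) = Beta(3.5, 40.5).
E[θ | data] = 3.5/(3.5+40.5) = 0.080.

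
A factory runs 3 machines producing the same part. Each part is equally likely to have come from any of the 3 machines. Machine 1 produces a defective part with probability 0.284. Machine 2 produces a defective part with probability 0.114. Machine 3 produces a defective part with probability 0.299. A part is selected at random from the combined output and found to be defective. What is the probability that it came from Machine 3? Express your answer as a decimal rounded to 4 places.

Tabulate prior·likelihood by source: [1] prior 0.333333, lik 0.284, product 0.09467; [2] prior 0.333333, lik 0.114, product 0.03800; [3] prior 0.333333, lik 0.299, product 0.09967.
Normalizing constant = 0.23233; the posterior for Machine 3 is its product over the sum, 0.09967/0.23233 = 0.4290.

Posterior probability ≈ 0.4290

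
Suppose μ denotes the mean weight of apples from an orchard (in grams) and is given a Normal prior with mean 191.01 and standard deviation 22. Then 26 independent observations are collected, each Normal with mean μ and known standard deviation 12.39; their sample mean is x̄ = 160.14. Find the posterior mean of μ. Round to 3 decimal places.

Posterior mean ≈ 160.512

With known σ, the Normal prior is conjugate. Weight on the data is w = (n/σ²)/(n/σ² + 1/τ₀²) = 0.169368/(0.169368+0.00206612) = 0.98795.
Posterior mean = w·x̄ + (1−w)·μ₀ = 0.98795·160.14 + 0.012052·191.01 = 160.512.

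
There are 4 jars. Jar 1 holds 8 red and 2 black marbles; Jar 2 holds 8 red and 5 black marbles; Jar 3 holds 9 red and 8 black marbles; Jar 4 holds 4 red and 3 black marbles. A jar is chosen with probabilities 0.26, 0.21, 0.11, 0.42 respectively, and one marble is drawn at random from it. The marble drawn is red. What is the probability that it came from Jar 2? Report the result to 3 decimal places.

Posterior probability ≈ 0.203

P(red|Jar 1) = 0.8; P(red|Jar 2) = 0.6154; P(red|Jar 3) = 0.5294; P(red|Jar 4) = 0.5714.
Prior × likelihood for each source: 0.26·0.8=0.2080, 0.21·0.6154=0.1292, 0.11·0.5294=0.05824, 0.42·0.5714=0.2400. Summing gives P(red) = 0.63547.
P(Jar 2 | red) = 0.1292 / 0.63547 = 0.203.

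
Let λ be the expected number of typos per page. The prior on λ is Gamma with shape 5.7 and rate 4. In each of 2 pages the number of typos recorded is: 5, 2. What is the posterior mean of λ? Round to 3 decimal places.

Total count ∑xᵢ = 7 over n = 2 pages.
Gamma is conjugate to the Poisson likelihood: posterior is Gamma(shape = 5.7+7 = 12.7, rate = 4+2 = 6).
Posterior mean = shape/rate = 12.7/6 = 2.117.

Posterior mean ≈ 2.117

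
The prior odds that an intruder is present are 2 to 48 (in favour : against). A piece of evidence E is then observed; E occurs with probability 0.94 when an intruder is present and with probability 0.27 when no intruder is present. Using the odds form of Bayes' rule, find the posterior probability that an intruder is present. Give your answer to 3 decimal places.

Prior odds = 2/48 = 0.041667. In log-odds, ln(0.041667) = -3.1781.
Add log likelihood ratio: ln(3.4815) = 1.2475.
Posterior log-odds = -1.9306, so posterior odds = exp(-1.9306) = 0.14506. Converting, P(H|E) = 0.14506/1.1451 = 0.127.

Posterior probability ≈ 0.127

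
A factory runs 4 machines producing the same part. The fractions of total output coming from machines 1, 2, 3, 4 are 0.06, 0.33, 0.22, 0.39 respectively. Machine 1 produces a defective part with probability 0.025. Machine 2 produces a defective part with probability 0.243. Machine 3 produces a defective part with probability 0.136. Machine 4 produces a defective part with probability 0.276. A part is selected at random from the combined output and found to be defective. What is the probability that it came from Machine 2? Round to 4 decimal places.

Posterior probability ≈ 0.3657

P(defective|M1) = 0.025; P(defective|M2) = 0.243; P(defective|M3) = 0.136; P(defective|M4) = 0.276.
Prior × likelihood for each source: 0.06·0.025=0.001500, 0.33·0.243=0.08019, 0.22·0.136=0.02992, 0.39·0.276=0.1076. Summing gives P(defective) = 0.21925.
P(Machine 2 | defective) = 0.08019 / 0.21925 = 0.3657.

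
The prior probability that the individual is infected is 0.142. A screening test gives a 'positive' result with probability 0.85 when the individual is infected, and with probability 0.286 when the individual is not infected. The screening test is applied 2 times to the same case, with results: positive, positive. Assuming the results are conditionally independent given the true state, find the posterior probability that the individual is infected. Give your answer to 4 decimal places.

Let H be the event that the individual is infected; start with P(H) = 0.142. P('positive'|H) = 0.85, P('positive'|¬H) = 0.286.
Update on result 1 ('positive'): P(H) ← 0.85·0.1420 / (0.85·0.1420 + 0.286·0.8580) = 0.12070/0.36609 = 0.3297.
Update on result 2 ('positive'): P(H) ← 0.85·0.3297 / (0.85·0.3297 + 0.286·0.6703) = 0.28025/0.47195 = 0.5938.

Posterior P(H) ≈ 0.5938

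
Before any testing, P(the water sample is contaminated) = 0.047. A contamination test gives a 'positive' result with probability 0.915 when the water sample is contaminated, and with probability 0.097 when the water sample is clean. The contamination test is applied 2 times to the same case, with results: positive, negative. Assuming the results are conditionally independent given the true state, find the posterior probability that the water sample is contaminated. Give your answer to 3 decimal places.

Posterior P(H) ≈ 0.042

Let H be the event that the water sample is contaminated; start with P(H) = 0.047. P('positive'|H) = 0.915, P('positive'|¬H) = 0.097.
Update on result 1 ('positive'): P(H) ← 0.915·0.0470 / (0.915·0.0470 + 0.097·0.9530) = 0.043005/0.13545 = 0.3175.
Update on result 2 ('negative'): P(H) ← 0.085·0.3175 / (0.085·0.3175 + 0.903·0.6825) = 0.026988/0.64328 = 0.0420.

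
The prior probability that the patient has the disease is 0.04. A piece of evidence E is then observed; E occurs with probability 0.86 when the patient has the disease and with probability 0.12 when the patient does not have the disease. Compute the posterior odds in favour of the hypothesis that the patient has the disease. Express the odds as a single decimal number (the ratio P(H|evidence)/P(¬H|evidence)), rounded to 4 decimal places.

Posterior odds ≈ 0.2986

Prior odds = 0.04/(1−0.04) = 0.041667.
Likelihood ratio for E = 0.86/0.12 = 7.1667.
Posterior odds = prior odds × LR = 0.29861.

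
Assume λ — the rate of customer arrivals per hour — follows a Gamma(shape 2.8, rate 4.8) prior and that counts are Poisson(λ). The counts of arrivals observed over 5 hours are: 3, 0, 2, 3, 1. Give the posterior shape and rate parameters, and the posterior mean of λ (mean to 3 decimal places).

Posterior: Gamma(shape=11.8, rate=9.8); mean ≈ 1.204

Total count ∑xᵢ = 9 over n = 5 hours.
Gamma is conjugate to the Poisson likelihood: posterior is Gamma(shape = 2.8+9 = 11.8, rate = 4.8+5 = 9.8).
E[λ | data] = 11.8/9.8 = 1.204.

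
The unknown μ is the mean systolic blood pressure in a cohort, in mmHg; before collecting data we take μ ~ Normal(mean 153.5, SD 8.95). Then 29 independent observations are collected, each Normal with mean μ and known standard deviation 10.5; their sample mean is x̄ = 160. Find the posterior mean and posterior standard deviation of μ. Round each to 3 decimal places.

Posterior mean ≈ 159.705; posterior SD ≈ 1.905

Prior precision 1/τ₀² = 1/8.95² = 0.0124840; data precision n/σ² = 29/10.5² = 0.263039.
Posterior precision = 0.0124840 + 0.263039 = 0.275523, giving posterior SD = 1/√0.275523 = 1.905.
Posterior mean = (0.0124840·153.5 + 0.263039·160) / 0.275523 = 159.705.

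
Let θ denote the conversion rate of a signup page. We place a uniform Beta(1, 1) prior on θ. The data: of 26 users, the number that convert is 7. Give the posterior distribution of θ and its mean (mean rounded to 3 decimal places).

The binomial likelihood is conjugate to the Beta prior: with 7 successes and 19 failures, the posterior is Beta(1+7, 1+19) = Beta(8, 20).
E[θ | data] = 8/(8+20) = 0.286.

Posterior: Beta(8, 20); mean ≈ 0.286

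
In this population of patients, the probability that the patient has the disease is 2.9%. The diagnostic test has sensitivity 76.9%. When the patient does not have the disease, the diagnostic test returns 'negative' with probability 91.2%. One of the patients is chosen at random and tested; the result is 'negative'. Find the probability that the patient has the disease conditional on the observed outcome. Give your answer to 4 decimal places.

P(H | E) ≈ 0.0075

Let H be the event that the patient has the disease. P(H) = 0.029, so P(¬H) = 0.971. With E the 'negative' result, P(E|H) = 0.231 and P(E|¬H) = 0.912.
P(E) = 0.231·0.029 + 0.912·0.971 = 0.0066990 + 0.88555 = 0.89225.
By Bayes' theorem, P(H|E) = 0.0066990 / 0.89225 = 0.0075.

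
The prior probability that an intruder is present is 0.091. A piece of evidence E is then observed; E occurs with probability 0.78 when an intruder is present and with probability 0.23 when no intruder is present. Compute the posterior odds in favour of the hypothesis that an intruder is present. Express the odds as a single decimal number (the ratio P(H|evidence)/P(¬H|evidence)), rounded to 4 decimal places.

Prior odds = 0.091/(1−0.091) = 0.10011.
Likelihood ratio for E = 0.78/0.23 = 3.3913.
Posterior odds = prior odds × LR = 0.33950.

Posterior odds ≈ 0.3395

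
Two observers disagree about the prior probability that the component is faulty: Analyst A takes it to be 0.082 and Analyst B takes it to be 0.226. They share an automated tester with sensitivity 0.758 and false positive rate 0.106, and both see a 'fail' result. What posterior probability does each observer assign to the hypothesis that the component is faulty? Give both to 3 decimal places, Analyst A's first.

P('+'|H) = 0.758, P('+'|¬H) = 0.106.
Analyst A: numerator 0.758·0.082 = 0.062156; evidence = 0.062156+0.106·0.918 = 0.15946; posterior = 0.390.
Analyst B: numerator 0.758·0.226 = 0.17131; evidence = 0.17131+0.106·0.774 = 0.25335; posterior = 0.676.

Analyst A: 0.390; Analyst B: 0.676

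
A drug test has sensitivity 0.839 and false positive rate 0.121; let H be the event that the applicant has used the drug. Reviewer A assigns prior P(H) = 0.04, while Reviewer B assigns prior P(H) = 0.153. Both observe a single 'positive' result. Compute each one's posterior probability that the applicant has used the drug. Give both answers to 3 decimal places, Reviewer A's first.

P('+'|H) = 0.839, P('+'|¬H) = 0.121.
Reviewer A: numerator 0.839·0.04 = 0.033560; evidence = 0.033560+0.121·0.96 = 0.14972; posterior = 0.224.
Reviewer B: numerator 0.839·0.153 = 0.12837; evidence = 0.12837+0.121·0.847 = 0.23085; posterior = 0.556.

Reviewer A: 0.224; Reviewer B: 0.556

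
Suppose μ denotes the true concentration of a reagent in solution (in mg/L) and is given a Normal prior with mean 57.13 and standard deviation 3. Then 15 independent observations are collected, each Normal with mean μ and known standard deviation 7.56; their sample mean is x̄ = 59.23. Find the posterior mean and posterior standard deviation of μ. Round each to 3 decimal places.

With known σ, the Normal prior is conjugate. Weight on the data is w = (n/σ²)/(n/σ² + 1/τ₀²) = 0.262451/(0.262451+0.111111) = 0.70256.
Posterior mean = w·x̄ + (1−w)·μ₀ = 0.70256·59.23 + 0.29744·57.13 = 58.605. Posterior variance = 1/(0.262451+0.111111) = 2.67693, so SD = 1.636.

Posterior mean ≈ 58.605; posterior SD ≈ 1.636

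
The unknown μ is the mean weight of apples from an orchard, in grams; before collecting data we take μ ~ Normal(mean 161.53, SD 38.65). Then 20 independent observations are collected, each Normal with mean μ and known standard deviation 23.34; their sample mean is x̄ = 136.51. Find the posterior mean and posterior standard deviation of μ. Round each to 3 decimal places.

Prior precision 1/τ₀² = 1/38.65² = 0.00066942; data precision n/σ² = 20/23.34² = 0.0367137.
Posterior precision = 0.00066942 + 0.0367137 = 0.0373831, giving posterior SD = 1/√0.0373831 = 5.172.
Posterior mean = (0.00066942·161.53 + 0.0367137·136.51) / 0.0373831 = 136.958.

Posterior mean ≈ 136.958; posterior SD ≈ 5.172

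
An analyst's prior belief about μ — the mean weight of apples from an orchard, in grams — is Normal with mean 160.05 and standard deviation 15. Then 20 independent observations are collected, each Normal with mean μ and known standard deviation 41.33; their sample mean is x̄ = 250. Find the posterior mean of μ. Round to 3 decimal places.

Posterior mean ≈ 225.250

With known σ, the Normal prior is conjugate. Weight on the data is w = (n/σ²)/(n/σ² + 1/τ₀²) = 0.0117084/(0.0117084+0.00444444) = 0.72485.
Posterior mean = w·x̄ + (1−w)·μ₀ = 0.72485·250 + 0.27515·160.05 = 225.250.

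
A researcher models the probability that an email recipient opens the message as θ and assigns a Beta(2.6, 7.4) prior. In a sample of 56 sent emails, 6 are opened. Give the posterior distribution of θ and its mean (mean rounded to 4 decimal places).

Posterior: Beta(8.6, 57.4); mean ≈ 0.1303

The binomial likelihood is conjugate to the Beta prior: with 6 successes and 50 failures, the posterior is Beta(2.6+6, 7.4+50) = Beta(8.6, 57.4).
Posterior mean = α/(α+β) = 8.6/66 = 0.1303.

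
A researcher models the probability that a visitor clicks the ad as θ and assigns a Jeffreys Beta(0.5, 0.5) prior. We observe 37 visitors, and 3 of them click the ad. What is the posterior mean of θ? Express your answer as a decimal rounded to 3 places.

The binomial likelihood is conjugate to the Beta prior: with 3 successes and 34 failures, the posterior is Beta(0.5+3, 0.5+34) = Beta(3.5, 34.5).
E[θ | data] = 3.5/(3.5+34.5) = 0.092.

Posterior mean ≈ 0.092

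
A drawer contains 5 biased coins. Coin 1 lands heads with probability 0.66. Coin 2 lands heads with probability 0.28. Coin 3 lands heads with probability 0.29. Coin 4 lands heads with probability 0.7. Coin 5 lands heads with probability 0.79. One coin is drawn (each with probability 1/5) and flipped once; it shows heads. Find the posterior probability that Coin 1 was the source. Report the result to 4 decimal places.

Posterior probability ≈ 0.2426

Tabulate prior·likelihood by source: [1] prior 0.2, lik 0.66, product 0.1320; [2] prior 0.2, lik 0.28, product 0.05600; [3] prior 0.2, lik 0.29, product 0.05800; [4] prior 0.2, lik 0.7, product 0.1400; [5] prior 0.2, lik 0.79, product 0.1580.
Normalizing constant = 0.54400; the posterior for Coin 1 is its product over the sum, 0.1320/0.54400 = 0.2426.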